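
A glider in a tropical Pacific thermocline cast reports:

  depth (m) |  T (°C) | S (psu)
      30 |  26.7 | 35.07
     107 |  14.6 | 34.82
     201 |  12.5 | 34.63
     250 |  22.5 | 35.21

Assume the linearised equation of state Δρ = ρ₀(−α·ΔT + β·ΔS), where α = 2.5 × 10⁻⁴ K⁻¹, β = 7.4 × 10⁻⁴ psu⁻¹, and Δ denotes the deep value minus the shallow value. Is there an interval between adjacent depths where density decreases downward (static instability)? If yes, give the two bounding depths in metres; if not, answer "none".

201–250 m

Evaluate Δρ/ρ₀ = −αΔT + βΔS across each adjacent pair:
  30–107 m: −αΔT+βΔS = −(2.5 × 10⁻⁴)(-12.1)+(7.4 × 10⁻⁴)(-0.25) = 2.8 × 10⁻³ → stable
  107–201 m: −αΔT+βΔS = −(2.5 × 10⁻⁴)(-2.1)+(7.4 × 10⁻⁴)(-0.19) = 3.8 × 10⁻⁴ → stable
  201–250 m: −αΔT+βΔS = −(2.5 × 10⁻⁴)(+10.0)+(7.4 × 10⁻⁴)(+0.58) = -2.1 × 10⁻³ → UNSTABLE
The 201–250 m interval has Δρ < 0: lighter water underlies denser water.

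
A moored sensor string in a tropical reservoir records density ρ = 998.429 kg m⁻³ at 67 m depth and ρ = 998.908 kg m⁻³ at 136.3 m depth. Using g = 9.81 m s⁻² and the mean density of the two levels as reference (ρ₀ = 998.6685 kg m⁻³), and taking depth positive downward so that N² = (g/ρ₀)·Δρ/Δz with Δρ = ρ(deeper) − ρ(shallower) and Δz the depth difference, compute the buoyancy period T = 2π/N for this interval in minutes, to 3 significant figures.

12.7 min

Δρ = 998.908 − 998.429 = 0.479 kg m⁻³ over Δz = 136.3 − 67 = 69.3 m.
N² = (9.81/998.6685) × (0.479/69.3) = 6.7897 × 10⁻⁵ s⁻².
N = √(6.7897 × 10⁻⁵) = 8.2400 × 10⁻³ rad s⁻¹, so T = 2π/N = 762.52 s = 12.709 min ≈ 12.7 min.
A positive N² confirms static stability across the interval.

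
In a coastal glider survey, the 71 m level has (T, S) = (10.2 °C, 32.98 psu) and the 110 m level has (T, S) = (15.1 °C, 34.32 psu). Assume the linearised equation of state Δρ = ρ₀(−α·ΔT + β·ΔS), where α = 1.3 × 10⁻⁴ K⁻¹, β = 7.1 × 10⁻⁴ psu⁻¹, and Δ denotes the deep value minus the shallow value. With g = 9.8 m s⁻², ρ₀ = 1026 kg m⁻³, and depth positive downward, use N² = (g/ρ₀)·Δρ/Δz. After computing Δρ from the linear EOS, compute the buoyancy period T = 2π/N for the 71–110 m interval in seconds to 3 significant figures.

ΔT = +4.9 K, ΔS = +1.34 psu (deep − shallow).
Δρ/ρ₀ = −αΔT + βΔS = -6.37 × 10⁻⁴ + 9.514 × 10⁻⁴ = 3.144 × 10⁻⁴, so Δρ ≈ 0.3226 kg m⁻³.
N² = (g/ρ₀)·Δρ/Δz = g·(Δρ/ρ₀)/Δz = 9.8 × 3.144 × 10⁻⁴ / 39 = 7.9003 × 10⁻⁵ s⁻².
N = √(7.9003 × 10⁻⁵) = 8.8884 × 10⁻³ rad s⁻¹ → T = 2π/N = 706.90 s ≈ 707 s.

707 s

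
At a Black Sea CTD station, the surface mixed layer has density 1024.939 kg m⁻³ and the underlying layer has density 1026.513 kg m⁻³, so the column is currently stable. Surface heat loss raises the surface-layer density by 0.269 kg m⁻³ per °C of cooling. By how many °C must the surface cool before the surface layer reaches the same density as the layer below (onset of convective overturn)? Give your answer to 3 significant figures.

5.85 °C

Density deficit of the surface layer: 1026.513 − 1024.939 = 1.574 kg m⁻³.
Required change = 1.574 / 0.269 = 5.85 °C.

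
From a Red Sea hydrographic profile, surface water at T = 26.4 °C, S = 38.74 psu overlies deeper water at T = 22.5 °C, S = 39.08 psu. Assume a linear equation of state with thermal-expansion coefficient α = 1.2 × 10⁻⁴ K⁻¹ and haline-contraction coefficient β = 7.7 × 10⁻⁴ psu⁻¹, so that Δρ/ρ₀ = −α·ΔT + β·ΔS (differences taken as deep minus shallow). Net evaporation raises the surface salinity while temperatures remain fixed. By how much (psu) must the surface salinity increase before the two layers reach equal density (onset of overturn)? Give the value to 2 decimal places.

0.95 psu

Neutral buoyancy requires −α(T_deep − T_surf) + β(S_deep − S_surf′) = 0.
S_surf′ = S_deep − (α/β)·ΔT = 39.08 − (1.2 × 10⁻⁴/7.7 × 10⁻⁴)·(-3.9) = 39.6878 psu.
Increase required: 39.6878 − 38.74 = 0.9478 psu.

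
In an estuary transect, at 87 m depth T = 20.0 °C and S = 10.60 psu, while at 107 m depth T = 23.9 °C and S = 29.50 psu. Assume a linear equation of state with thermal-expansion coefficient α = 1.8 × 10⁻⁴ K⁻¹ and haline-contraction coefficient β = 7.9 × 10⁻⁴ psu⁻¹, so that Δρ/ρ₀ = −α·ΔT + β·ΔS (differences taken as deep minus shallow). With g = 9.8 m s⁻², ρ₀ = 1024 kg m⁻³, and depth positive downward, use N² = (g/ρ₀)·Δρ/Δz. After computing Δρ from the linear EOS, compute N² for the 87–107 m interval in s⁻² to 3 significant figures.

ΔT = +3.9 K, ΔS = +18.90 psu (deep − shallow).
Δρ/ρ₀ = −αΔT + βΔS = -7.02 × 10⁻⁴ + 0.014931 = 0.014229, so Δρ ≈ 14.57 kg m⁻³.
N² = (g/ρ₀)·Δρ/Δz = g·(Δρ/ρ₀)/Δz = 9.8 × 0.014229 / 20 = 6.9722 × 10⁻³ s⁻² ≈ 6.97 × 10⁻³ s⁻².

6.97 × 10⁻³ s⁻²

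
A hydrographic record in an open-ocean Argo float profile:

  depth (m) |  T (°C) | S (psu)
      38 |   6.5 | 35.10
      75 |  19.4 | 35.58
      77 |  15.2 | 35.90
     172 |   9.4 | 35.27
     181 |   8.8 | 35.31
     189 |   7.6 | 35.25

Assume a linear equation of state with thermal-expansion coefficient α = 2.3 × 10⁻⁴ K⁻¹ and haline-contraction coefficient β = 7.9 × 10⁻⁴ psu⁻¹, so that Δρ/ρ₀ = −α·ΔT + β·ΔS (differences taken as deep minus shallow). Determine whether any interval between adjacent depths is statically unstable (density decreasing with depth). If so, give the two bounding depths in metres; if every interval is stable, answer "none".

Evaluate Δρ/ρ₀ = −αΔT + βΔS across each adjacent pair:
  38–75 m: −αΔT+βΔS = −(2.3 × 10⁻⁴)(+12.9)+(7.9 × 10⁻⁴)(+0.48) = -2.6 × 10⁻³ → UNSTABLE
  75–77 m: −αΔT+βΔS = −(2.3 × 10⁻⁴)(-4.2)+(7.9 × 10⁻⁴)(+0.32) = 1.2 × 10⁻³ → stable
  77–172 m: −αΔT+βΔS = −(2.3 × 10⁻⁴)(-5.8)+(7.9 × 10⁻⁴)(-0.63) = 8.4 × 10⁻⁴ → stable
  172–181 m: −αΔT+βΔS = −(2.3 × 10⁻⁴)(-0.6)+(7.9 × 10⁻⁴)(+0.04) = 1.7 × 10⁻⁴ → stable
  181–189 m: −αΔT+βΔS = −(2.3 × 10⁻⁴)(-1.2)+(7.9 × 10⁻⁴)(-0.06) = 2.3 × 10⁻⁴ → stable
The 38–75 m interval has Δρ < 0: lighter water underlies denser water.

38–75 m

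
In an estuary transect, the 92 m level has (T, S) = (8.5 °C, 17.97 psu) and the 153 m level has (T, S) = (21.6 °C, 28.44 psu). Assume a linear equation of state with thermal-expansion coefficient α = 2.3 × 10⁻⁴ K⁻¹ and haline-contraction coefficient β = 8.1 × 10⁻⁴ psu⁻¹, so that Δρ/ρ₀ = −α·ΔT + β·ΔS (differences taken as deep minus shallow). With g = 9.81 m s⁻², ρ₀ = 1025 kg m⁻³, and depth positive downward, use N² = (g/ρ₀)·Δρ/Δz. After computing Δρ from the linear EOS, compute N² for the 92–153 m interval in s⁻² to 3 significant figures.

ΔT = +13.1 K, ΔS = +10.47 psu (deep − shallow).
Δρ/ρ₀ = −αΔT + βΔS = -3.013 × 10⁻³ + 8.4807 × 10⁻³ = 5.4677 × 10⁻³, so Δρ ≈ 5.604 kg m⁻³.
N² = (g/ρ₀)·Δρ/Δz = g·(Δρ/ρ₀)/Δz = 9.81 × 5.4677 × 10⁻³ / 61 = 8.7931 × 10⁻⁴ s⁻² ≈ 8.79 × 10⁻⁴ s⁻².

8.79 × 10⁻⁴ s⁻²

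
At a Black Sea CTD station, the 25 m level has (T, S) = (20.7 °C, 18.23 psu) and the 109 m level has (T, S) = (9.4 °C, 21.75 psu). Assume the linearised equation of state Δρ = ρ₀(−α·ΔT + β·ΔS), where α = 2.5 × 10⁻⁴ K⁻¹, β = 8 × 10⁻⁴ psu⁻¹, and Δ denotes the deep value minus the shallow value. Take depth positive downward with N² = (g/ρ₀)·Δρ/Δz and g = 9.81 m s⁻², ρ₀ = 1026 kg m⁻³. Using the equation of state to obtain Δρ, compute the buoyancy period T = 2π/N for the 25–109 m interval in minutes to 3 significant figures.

4.08 min

ΔT = -11.3 K, ΔS = +3.52 psu (deep − shallow).
Δρ/ρ₀ = −αΔT + βΔS = 2.825 × 10⁻³ + 2.816 × 10⁻³ = 5.641 × 10⁻³, so Δρ ≈ 5.788 kg m⁻³.
N² = (g/ρ₀)·Δρ/Δz = g·(Δρ/ρ₀)/Δz = 9.81 × 5.641 × 10⁻³ / 84 = 6.5879 × 10⁻⁴ s⁻².
N = √(6.5879 × 10⁻⁴) = 0.025667 rad s⁻¹ → T = 2π/N = 244.80 s = 4.0800 min ≈ 4.08 min.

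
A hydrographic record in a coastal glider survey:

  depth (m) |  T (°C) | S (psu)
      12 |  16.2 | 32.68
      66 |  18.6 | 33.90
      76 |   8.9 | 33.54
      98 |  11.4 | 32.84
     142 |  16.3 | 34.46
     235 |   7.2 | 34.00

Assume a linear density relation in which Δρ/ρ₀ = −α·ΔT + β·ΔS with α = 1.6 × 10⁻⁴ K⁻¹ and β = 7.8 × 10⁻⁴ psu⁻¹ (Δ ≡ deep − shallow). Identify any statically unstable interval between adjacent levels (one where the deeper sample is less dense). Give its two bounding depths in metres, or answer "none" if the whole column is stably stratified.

76–98 m

Evaluate Δρ/ρ₀ = −αΔT + βΔS across each adjacent pair:
  12–66 m: −αΔT+βΔS = −(1.6 × 10⁻⁴)(+2.4)+(7.8 × 10⁻⁴)(+1.22) = 5.7 × 10⁻⁴ → stable
  66–76 m: −αΔT+βΔS = −(1.6 × 10⁻⁴)(-9.7)+(7.8 × 10⁻⁴)(-0.36) = 1.3 × 10⁻³ → stable
  76–98 m: −αΔT+βΔS = −(1.6 × 10⁻⁴)(+2.5)+(7.8 × 10⁻⁴)(-0.70) = -9.5 × 10⁻⁴ → UNSTABLE
  98–142 m: −αΔT+βΔS = −(1.6 × 10⁻⁴)(+4.9)+(7.8 × 10⁻⁴)(+1.62) = 4.8 × 10⁻⁴ → stable
  142–235 m: −αΔT+βΔS = −(1.6 × 10⁻⁴)(-9.1)+(7.8 × 10⁻⁴)(-0.46) = 1.1 × 10⁻³ → stable
The 76–98 m interval has Δρ < 0: lighter water underlies denser water.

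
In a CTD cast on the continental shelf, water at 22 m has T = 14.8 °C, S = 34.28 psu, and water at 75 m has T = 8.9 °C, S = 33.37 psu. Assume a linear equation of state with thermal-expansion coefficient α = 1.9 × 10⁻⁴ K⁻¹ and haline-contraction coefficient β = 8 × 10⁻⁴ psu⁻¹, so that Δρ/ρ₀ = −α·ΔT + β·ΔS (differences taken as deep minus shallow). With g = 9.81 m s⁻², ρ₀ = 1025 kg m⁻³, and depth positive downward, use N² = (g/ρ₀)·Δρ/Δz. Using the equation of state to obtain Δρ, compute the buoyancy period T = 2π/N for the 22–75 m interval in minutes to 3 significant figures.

ΔT = -5.9 K, ΔS = -0.91 psu (deep − shallow).
Δρ/ρ₀ = −αΔT + βΔS = 1.121 × 10⁻³ − 7.28 × 10⁻⁴ = 3.93 × 10⁻⁴, so Δρ ≈ 0.4028 kg m⁻³.
N² = (g/ρ₀)·Δρ/Δz = g·(Δρ/ρ₀)/Δz = 9.81 × 3.93 × 10⁻⁴ / 53 = 7.2742 × 10⁻⁵ s⁻².
N = √(7.2742 × 10⁻⁵) = 8.5289 × 10⁻³ rad s⁻¹ → T = 2π/N = 736.69 s = 12.278 min ≈ 12.3 min.

12.3 min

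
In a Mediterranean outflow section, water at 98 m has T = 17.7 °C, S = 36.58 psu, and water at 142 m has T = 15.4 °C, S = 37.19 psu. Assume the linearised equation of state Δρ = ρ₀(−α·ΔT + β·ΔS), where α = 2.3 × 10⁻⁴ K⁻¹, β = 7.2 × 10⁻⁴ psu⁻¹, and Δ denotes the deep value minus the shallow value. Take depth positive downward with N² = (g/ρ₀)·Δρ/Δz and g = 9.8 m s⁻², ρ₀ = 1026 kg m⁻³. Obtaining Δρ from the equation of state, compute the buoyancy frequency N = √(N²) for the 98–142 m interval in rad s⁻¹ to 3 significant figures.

0.0147 rad s⁻¹

ΔT = -2.3 K, ΔS = +0.61 psu (deep − shallow).
Δρ/ρ₀ = −αΔT + βΔS = 5.29 × 10⁻⁴ + 4.392 × 10⁻⁴ = 9.682 × 10⁻⁴, so Δρ ≈ 0.9934 kg m⁻³.
N² = (g/ρ₀)·Δρ/Δz = g·(Δρ/ρ₀)/Δz = 9.8 × 9.682 × 10⁻⁴ / 44 = 2.1564 × 10⁻⁴ s⁻².
N = √(2.1564 × 10⁻⁴) = 0.014685 rad s⁻¹ ≈ 0.0147 rad s⁻¹.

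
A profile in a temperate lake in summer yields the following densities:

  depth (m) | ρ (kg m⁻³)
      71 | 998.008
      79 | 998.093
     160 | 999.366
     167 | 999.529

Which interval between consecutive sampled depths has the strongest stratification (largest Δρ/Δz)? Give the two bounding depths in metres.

160–167 m

Compute the density gradient over each adjacent pair:
  71–79 m: Δρ/Δz = 0.085/8 = 0.011 kg m⁻⁴
  79–160 m: Δρ/Δz = 1.273/81 = 0.016 kg m⁻⁴
  160–167 m: Δρ/Δz = 0.163/7 = 0.023 kg m⁻⁴
The largest gradient is in the 160–167 m interval — the pycnocline.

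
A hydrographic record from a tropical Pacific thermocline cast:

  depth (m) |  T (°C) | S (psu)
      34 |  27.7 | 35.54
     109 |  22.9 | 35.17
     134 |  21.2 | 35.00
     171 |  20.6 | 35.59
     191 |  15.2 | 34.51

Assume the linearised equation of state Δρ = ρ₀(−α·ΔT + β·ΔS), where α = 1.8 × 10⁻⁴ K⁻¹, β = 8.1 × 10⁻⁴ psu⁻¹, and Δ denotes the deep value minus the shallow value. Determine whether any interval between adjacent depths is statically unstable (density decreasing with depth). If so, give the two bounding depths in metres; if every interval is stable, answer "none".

none

Evaluate Δρ/ρ₀ = −αΔT + βΔS across each adjacent pair:
  34–109 m: −αΔT+βΔS = −(1.8 × 10⁻⁴)(-4.8)+(8.1 × 10⁻⁴)(-0.37) = 5.6 × 10⁻⁴ → stable
  109–134 m: −αΔT+βΔS = −(1.8 × 10⁻⁴)(-1.7)+(8.1 × 10⁻⁴)(-0.17) = 1.7 × 10⁻⁴ → stable
  134–171 m: −αΔT+βΔS = −(1.8 × 10⁻⁴)(-0.6)+(8.1 × 10⁻⁴)(+0.59) = 5.9 × 10⁻⁴ → stable
  171–191 m: −αΔT+βΔS = −(1.8 × 10⁻⁴)(-5.4)+(8.1 × 10⁻⁴)(-1.08) = 9.7 × 10⁻⁵ → stable
Every interval has Δρ > 0: the column is stably stratified throughout.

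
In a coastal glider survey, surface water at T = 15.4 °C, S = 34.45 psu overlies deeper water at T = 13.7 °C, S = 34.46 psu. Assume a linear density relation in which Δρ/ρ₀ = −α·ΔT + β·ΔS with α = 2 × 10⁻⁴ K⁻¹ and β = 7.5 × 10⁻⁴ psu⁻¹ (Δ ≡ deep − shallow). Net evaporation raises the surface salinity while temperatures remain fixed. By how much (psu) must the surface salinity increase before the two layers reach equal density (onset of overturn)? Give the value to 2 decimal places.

0.46 psu

Neutral buoyancy requires −α(T_deep − T_surf) + β(S_deep − S_surf′) = 0.
S_surf′ = S_deep − (α/β)·ΔT = 34.46 − (2 × 10⁻⁴/7.5 × 10⁻⁴)·(-1.7) = 34.9133 psu.
Increase required: 34.9133 − 34.45 = 0.4633 psu.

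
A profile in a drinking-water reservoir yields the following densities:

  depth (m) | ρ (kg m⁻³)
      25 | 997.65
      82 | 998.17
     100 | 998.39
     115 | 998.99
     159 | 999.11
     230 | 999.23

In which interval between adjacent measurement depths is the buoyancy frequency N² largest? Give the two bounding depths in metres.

Compute the density gradient over each adjacent pair:
  25–82 m: Δρ/Δz = 0.52/57 = 9.1 × 10⁻³ kg m⁻⁴
  82–100 m: Δρ/Δz = 0.22/18 = 0.012 kg m⁻⁴
  100–115 m: Δρ/Δz = 0.60/15 = 0.040 kg m⁻⁴
  115–159 m: Δρ/Δz = 0.12/44 = 2.7 × 10⁻³ kg m⁻⁴
  159–230 m: Δρ/Δz = 0.12/71 = 1.7 × 10⁻³ kg m⁻⁴
The largest gradient is in the 100–115 m interval — the pycnocline.

100–115 m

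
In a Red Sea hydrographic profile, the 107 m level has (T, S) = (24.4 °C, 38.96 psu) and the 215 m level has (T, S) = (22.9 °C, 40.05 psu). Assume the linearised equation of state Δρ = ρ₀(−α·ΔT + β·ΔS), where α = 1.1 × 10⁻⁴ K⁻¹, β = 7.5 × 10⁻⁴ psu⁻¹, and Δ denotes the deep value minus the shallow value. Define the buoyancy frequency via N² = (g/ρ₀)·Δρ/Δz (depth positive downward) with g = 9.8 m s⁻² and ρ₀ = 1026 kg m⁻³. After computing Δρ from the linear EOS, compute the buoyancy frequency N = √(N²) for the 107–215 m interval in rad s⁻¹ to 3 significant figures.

9.44 × 10⁻³ rad s⁻¹

ΔT = -1.5 K, ΔS = +1.09 psu (deep − shallow).
Δρ/ρ₀ = −αΔT + βΔS = 1.65 × 10⁻⁴ + 8.175 × 10⁻⁴ = 9.825 × 10⁻⁴, so Δρ ≈ 1.008 kg m⁻³.
N² = (g/ρ₀)·Δρ/Δz = g·(Δρ/ρ₀)/Δz = 9.8 × 9.825 × 10⁻⁴ / 108 = 8.9153 × 10⁻⁵ s⁻².
N = √(8.9153 × 10⁻⁵) = 9.4421 × 10⁻³ rad s⁻¹ ≈ 9.44 × 10⁻³ rad s⁻¹.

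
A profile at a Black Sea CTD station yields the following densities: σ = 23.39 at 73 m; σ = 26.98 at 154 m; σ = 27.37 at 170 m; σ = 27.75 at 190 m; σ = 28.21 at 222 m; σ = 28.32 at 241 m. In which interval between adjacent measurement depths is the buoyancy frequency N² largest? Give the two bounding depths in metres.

Compute the density gradient over each adjacent pair:
  73–154 m: Δρ/Δz = 3.59/81 = 0.044 kg m⁻⁴
  154–170 m: Δρ/Δz = 0.39/16 = 0.024 kg m⁻⁴
  170–190 m: Δρ/Δz = 0.38/20 = 0.019 kg m⁻⁴
  190–222 m: Δρ/Δz = 0.46/32 = 0.014 kg m⁻⁴
  222–241 m: Δρ/Δz = 0.11/19 = 5.8 × 10⁻³ kg m⁻⁴
The largest gradient is in the 73–154 m interval — the pycnocline.

73–154 m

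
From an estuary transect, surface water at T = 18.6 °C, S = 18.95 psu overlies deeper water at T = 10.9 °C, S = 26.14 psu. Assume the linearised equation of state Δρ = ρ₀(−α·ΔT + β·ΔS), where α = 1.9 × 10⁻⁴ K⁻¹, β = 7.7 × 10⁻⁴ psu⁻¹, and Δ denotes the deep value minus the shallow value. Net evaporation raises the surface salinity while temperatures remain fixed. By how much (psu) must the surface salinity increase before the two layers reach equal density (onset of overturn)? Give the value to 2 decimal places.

Neutral buoyancy requires −α(T_deep − T_surf) + β(S_deep − S_surf′) = 0.
S_surf′ = S_deep − (α/β)·ΔT = 26.14 − (1.9 × 10⁻⁴/7.7 × 10⁻⁴)·(-7.7) = 28.0400 psu.
Increase required: 28.0400 − 18.95 = 9.0900 psu.

9.09 psu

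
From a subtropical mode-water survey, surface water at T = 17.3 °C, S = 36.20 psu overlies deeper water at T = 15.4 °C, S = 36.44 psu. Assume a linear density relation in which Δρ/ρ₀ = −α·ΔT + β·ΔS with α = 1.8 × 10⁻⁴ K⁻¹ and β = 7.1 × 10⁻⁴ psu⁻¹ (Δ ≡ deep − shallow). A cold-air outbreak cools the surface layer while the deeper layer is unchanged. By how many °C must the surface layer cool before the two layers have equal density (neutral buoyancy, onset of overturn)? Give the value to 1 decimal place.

2.8 °C

Neutral buoyancy requires Δρ = 0, i.e. −α(T_deep − T_surf′) + β(S_deep − S_surf) = 0.
T_surf′ = T_deep − (β/α)·ΔS = 15.4 − (7.1 × 10⁻⁴/1.8 × 10⁻⁴)·(+0.24) = 14.453 °C.
Cooling required: 17.3 − (14.453) = 2.847 °C.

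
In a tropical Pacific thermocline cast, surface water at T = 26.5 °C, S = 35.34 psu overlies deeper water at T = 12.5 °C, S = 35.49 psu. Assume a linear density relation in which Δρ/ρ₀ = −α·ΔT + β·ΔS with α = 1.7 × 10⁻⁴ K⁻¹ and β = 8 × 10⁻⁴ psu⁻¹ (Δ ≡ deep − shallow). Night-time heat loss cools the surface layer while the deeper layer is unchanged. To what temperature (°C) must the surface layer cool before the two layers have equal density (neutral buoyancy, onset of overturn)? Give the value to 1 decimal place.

11.8 °C

Neutral buoyancy requires Δρ = 0, i.e. −α(T_deep − T_surf′) + β(S_deep − S_surf) = 0.
T_surf′ = T_deep − (β/α)·ΔS = 12.5 − (8 × 10⁻⁴/1.7 × 10⁻⁴)·(+0.15) = 11.794 °C.
Cooling required: 26.5 − (11.794) = 14.706 °C.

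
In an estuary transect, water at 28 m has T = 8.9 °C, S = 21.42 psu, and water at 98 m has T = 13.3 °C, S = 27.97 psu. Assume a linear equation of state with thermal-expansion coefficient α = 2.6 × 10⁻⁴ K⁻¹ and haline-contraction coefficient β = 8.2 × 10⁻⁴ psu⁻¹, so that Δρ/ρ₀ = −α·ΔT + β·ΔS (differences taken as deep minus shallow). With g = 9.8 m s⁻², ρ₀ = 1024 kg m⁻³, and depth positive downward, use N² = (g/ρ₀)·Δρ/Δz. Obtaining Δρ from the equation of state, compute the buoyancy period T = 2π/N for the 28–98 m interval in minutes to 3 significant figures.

4.30 min

ΔT = +4.4 K, ΔS = +6.55 psu (deep − shallow).
Δρ/ρ₀ = −αΔT + βΔS = -1.144 × 10⁻³ + 5.371 × 10⁻³ = 4.227 × 10⁻³, so Δρ ≈ 4.328 kg m⁻³.
N² = (g/ρ₀)·Δρ/Δz = g·(Δρ/ρ₀)/Δz = 9.8 × 4.227 × 10⁻³ / 70 = 5.9178 × 10⁻⁴ s⁻².
N = √(5.9178 × 10⁻⁴) = 0.024327 rad s⁻¹ → T = 2π/N = 258.28 s = 4.3047 min ≈ 4.30 min.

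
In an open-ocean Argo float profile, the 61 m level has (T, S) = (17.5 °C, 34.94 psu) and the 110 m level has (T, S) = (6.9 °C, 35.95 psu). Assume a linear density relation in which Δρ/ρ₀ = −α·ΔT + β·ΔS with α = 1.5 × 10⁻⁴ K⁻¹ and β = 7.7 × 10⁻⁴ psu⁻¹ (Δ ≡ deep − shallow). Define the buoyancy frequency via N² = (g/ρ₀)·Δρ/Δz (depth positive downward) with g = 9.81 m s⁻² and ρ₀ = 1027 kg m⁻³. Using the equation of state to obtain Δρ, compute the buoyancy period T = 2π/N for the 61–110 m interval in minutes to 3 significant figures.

4.81 min

ΔT = -10.6 K, ΔS = +1.01 psu (deep − shallow).
Δρ/ρ₀ = −αΔT + βΔS = 1.59 × 10⁻³ + 7.777 × 10⁻⁴ = 2.3677 × 10⁻³, so Δρ ≈ 2.432 kg m⁻³.
N² = (g/ρ₀)·Δρ/Δz = g·(Δρ/ρ₀)/Δz = 9.81 × 2.3677 × 10⁻³ / 49 = 4.7402 × 10⁻⁴ s⁻².
N = √(4.7402 × 10⁻⁴) = 0.021772 rad s⁻¹ → T = 2π/N = 288.59 s = 4.8098 min ≈ 4.81 min.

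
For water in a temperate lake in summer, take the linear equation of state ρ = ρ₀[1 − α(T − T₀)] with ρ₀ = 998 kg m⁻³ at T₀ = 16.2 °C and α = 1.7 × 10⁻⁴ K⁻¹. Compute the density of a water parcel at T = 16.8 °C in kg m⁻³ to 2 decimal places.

997.90 kg m⁻³

T − T₀ = +0.6 K.
Bracket = 1 − α·(+0.6) = 1 + (-1.02 × 10⁻⁴) = 0.9998980.
ρ = 998 × 0.9998980 = 997.90 kg m⁻³.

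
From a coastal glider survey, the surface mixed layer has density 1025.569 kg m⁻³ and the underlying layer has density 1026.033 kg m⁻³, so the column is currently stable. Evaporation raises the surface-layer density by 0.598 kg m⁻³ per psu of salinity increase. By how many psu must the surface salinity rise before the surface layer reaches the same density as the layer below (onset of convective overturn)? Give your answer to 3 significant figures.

0.776 psu

Density deficit of the surface layer: 1026.033 − 1025.569 = 0.464 kg m⁻³.
Required change = 0.464 / 0.598 = 0.776 psu.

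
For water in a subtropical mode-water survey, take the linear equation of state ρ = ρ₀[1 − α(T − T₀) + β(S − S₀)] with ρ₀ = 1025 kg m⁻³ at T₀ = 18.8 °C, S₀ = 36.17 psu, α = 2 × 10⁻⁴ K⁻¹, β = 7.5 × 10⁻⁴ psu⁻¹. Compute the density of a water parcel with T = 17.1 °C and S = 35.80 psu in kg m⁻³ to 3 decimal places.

T − T₀ = -1.7 K, S − S₀ = -0.37 psu.
Bracket = 1 − α·(-1.7) + β·(-0.37) = 1 + (6.25 × 10⁻⁵) = 1.0000625.
ρ = 1025 × 1.0000625 = 1025.064 kg m⁻³.

1025.064 kg m⁻³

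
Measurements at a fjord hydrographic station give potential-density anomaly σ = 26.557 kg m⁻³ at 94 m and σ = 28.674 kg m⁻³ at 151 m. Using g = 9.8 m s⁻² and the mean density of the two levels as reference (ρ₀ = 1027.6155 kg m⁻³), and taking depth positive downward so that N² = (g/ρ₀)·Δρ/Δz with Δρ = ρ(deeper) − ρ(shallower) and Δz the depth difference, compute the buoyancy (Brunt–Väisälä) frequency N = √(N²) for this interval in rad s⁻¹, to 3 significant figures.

Δρ = 1028.674 − 1026.557 = 2.117 kg m⁻³ over Δz = 151 − 94 = 57 m.
N² = (9.8/1027.6155) × (2.117/57) = 3.5419 × 10⁻⁴ s⁻².
N = √(3.5419 × 10⁻⁴) = 0.018820 rad s⁻¹ ≈ 0.0188 rad s⁻¹.

0.0188 rad s⁻¹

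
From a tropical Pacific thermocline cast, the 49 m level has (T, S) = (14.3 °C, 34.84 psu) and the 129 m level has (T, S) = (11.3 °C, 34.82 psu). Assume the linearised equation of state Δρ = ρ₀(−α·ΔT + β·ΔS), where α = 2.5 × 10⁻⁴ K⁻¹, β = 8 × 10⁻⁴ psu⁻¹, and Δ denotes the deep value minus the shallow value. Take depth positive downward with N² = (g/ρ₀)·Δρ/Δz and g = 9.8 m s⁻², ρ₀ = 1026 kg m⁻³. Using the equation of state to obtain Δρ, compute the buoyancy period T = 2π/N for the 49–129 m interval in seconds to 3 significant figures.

ΔT = -3.0 K, ΔS = -0.02 psu (deep − shallow).
Δρ/ρ₀ = −αΔT + βΔS = 7.50 × 10⁻⁴ − 1.60 × 10⁻⁵ = 7.34 × 10⁻⁴, so Δρ ≈ 0.7531 kg m⁻³.
N² = (g/ρ₀)·Δρ/Δz = g·(Δρ/ρ₀)/Δz = 9.8 × 7.34 × 10⁻⁴ / 80 = 8.9915 × 10⁻⁵ s⁻².
N = √(8.9915 × 10⁻⁵) = 9.4824 × 10⁻³ rad s⁻¹ → T = 2π/N = 662.62 s ≈ 663 s.

663 s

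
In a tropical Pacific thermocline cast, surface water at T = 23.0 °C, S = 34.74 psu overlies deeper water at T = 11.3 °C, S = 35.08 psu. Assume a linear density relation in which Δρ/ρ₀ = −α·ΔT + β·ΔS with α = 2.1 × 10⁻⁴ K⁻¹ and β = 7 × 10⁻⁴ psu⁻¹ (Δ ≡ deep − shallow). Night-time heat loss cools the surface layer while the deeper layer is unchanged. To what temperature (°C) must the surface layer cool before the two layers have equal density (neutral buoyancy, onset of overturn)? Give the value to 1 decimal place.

10.2 °C

Neutral buoyancy requires Δρ = 0, i.e. −α(T_deep − T_surf′) + β(S_deep − S_surf) = 0.
T_surf′ = T_deep − (β/α)·ΔS = 11.3 − (7 × 10⁻⁴/2.1 × 10⁻⁴)·(+0.34) = 10.167 °C.
Cooling required: 23.0 − (10.167) = 12.833 °C.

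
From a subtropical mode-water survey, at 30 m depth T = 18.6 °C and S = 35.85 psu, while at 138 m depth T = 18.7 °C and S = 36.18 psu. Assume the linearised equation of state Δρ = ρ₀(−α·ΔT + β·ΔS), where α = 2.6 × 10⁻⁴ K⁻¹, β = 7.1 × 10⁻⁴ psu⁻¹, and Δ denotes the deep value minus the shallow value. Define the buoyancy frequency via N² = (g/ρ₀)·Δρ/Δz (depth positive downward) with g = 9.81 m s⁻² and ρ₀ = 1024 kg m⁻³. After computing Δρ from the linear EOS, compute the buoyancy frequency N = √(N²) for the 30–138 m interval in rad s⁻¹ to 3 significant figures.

4.35 × 10⁻³ rad s⁻¹

ΔT = +0.1 K, ΔS = +0.33 psu (deep − shallow).
Δρ/ρ₀ = −αΔT + βΔS = -2.60 × 10⁻⁵ + 2.343 × 10⁻⁴ = 2.083 × 10⁻⁴, so Δρ ≈ 0.2133 kg m⁻³.
N² = (g/ρ₀)·Δρ/Δz = g·(Δρ/ρ₀)/Δz = 9.81 × 2.083 × 10⁻⁴ / 108 = 1.8921 × 10⁻⁵ s⁻².
N = √(1.8921 × 10⁻⁵) = 4.3498 × 10⁻³ rad s⁻¹ ≈ 4.35 × 10⁻³ rad s⁻¹.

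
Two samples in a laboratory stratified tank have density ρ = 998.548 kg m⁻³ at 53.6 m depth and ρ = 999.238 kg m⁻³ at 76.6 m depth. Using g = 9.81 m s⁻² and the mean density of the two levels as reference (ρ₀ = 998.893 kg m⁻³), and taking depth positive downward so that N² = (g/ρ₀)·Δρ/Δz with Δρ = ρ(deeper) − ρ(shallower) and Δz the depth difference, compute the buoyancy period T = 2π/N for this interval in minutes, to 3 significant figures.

Δρ = 999.238 − 998.548 = 0.690 kg m⁻³ over Δz = 76.6 − 53.6 = 23 m.
N² = (9.81/998.893) × (0.690/23) = 2.9463 × 10⁻⁴ s⁻².
N = √(2.9463 × 10⁻⁴) = 0.017165 rad s⁻¹, so T = 2π/N = 366.05 s = 6.1008 min ≈ 6.10 min.

6.10 min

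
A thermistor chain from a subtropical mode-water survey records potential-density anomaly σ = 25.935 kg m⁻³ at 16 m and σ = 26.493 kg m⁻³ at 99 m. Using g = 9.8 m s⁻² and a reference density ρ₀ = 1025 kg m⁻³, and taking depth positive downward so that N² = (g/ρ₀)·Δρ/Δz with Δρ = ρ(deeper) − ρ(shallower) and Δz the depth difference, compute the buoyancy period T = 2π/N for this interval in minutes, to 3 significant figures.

13.1 min

Δρ = 1026.493 − 1025.935 = 0.558 kg m⁻³ over Δz = 99 − 16 = 83 m.
N² = (9.8/1025) × (0.558/83) = 6.4277 × 10⁻⁵ s⁻².
N = √(6.4277 × 10⁻⁵) = 8.0173 × 10⁻³ rad s⁻¹, so T = 2π/N = 783.70 s = 13.062 min ≈ 13.1 min.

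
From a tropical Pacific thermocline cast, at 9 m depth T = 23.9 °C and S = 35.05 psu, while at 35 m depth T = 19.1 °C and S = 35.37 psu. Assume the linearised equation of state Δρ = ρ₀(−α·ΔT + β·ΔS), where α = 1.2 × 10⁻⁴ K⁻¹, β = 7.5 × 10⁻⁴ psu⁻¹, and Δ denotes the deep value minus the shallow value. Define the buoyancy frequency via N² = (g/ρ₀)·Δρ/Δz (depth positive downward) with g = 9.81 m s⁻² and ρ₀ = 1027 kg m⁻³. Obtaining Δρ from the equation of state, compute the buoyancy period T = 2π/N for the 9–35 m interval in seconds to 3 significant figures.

358 s

ΔT = -4.8 K, ΔS = +0.32 psu (deep − shallow).
Δρ/ρ₀ = −αΔT + βΔS = 5.76 × 10⁻⁴ + 2.40 × 10⁻⁴ = 8.16 × 10⁻⁴, so Δρ ≈ 0.8380 kg m⁻³.
N² = (g/ρ₀)·Δρ/Δz = g·(Δρ/ρ₀)/Δz = 9.81 × 8.16 × 10⁻⁴ / 26 = 3.0788 × 10⁻⁴ s⁻².
N = √(3.0788 × 10⁻⁴) = 0.017547 rad s⁻¹ → T = 2π/N = 358.08 s ≈ 358 s.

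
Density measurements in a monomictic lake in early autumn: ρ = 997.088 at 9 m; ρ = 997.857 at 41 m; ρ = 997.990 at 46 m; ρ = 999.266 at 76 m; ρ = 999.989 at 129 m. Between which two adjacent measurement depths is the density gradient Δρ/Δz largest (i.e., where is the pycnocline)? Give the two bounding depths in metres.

46–76 m

Compute the density gradient over each adjacent pair:
  9–41 m: Δρ/Δz = 0.769/32 = 0.024 kg m⁻⁴
  41–46 m: Δρ/Δz = 0.133/5 = 0.027 kg m⁻⁴
  46–76 m: Δρ/Δz = 1.276/30 = 0.043 kg m⁻⁴
  76–129 m: Δρ/Δz = 0.723/53 = 0.014 kg m⁻⁴
The largest gradient is in the 46–76 m interval — the pycnocline.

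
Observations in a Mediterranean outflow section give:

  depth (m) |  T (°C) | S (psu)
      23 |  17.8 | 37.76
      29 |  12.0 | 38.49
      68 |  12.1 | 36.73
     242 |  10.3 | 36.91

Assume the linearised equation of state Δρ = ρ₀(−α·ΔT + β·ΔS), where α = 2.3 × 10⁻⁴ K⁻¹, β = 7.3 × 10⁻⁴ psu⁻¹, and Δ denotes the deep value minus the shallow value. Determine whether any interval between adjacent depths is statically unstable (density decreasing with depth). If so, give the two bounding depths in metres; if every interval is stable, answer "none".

29–68 m

Evaluate Δρ/ρ₀ = −αΔT + βΔS across each adjacent pair:
  23–29 m: −αΔT+βΔS = −(2.3 × 10⁻⁴)(-5.8)+(7.3 × 10⁻⁴)(+0.73) = 1.9 × 10⁻³ → stable
  29–68 m: −αΔT+βΔS = −(2.3 × 10⁻⁴)(+0.1)+(7.3 × 10⁻⁴)(-1.76) = -1.3 × 10⁻³ → UNSTABLE
  68–242 m: −αΔT+βΔS = −(2.3 × 10⁻⁴)(-1.8)+(7.3 × 10⁻⁴)(+0.18) = 5.5 × 10⁻⁴ → stable
The 29–68 m interval has Δρ < 0: lighter water underlies denser water.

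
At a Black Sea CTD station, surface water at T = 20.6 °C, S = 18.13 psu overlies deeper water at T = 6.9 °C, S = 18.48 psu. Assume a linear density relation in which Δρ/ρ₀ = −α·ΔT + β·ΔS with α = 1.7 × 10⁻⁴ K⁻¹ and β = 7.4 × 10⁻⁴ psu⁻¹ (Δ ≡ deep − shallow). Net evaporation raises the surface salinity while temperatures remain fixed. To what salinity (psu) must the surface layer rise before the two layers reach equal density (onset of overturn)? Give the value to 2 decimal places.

21.63 psu

Neutral buoyancy requires −α(T_deep − T_surf) + β(S_deep − S_surf′) = 0.
S_surf′ = S_deep − (α/β)·ΔT = 18.48 − (1.7 × 10⁻⁴/7.4 × 10⁻⁴)·(-13.7) = 21.6273 psu.
Increase required: 21.6273 − 18.13 = 3.4973 psu.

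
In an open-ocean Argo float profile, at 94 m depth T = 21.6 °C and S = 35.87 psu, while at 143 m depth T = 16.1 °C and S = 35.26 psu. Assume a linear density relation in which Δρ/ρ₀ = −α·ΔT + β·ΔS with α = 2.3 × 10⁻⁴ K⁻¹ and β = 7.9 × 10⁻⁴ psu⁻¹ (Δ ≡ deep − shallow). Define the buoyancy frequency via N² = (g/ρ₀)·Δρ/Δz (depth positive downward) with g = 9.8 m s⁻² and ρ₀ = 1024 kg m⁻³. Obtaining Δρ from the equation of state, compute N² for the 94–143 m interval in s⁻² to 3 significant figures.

ΔT = -5.5 K, ΔS = -0.61 psu (deep − shallow).
Δρ/ρ₀ = −αΔT + βΔS = 1.265 × 10⁻³ − 4.819 × 10⁻⁴ = 7.831 × 10⁻⁴, so Δρ ≈ 0.8019 kg m⁻³.
N² = (g/ρ₀)·Δρ/Δz = g·(Δρ/ρ₀)/Δz = 9.8 × 7.831 × 10⁻⁴ / 49 = 1.5662 × 10⁻⁴ s⁻² ≈ 1.57 × 10⁻⁴ s⁻².

1.57 × 10⁻⁴ s⁻²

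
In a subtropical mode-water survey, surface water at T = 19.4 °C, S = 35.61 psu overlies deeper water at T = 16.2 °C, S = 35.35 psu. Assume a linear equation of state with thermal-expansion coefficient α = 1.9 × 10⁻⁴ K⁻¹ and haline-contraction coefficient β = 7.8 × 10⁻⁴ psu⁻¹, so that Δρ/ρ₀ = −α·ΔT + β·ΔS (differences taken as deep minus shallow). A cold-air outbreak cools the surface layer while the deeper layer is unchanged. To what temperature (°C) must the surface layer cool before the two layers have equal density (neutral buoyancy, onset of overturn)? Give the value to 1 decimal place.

17.3 °C

Neutral buoyancy requires Δρ = 0, i.e. −α(T_deep − T_surf′) + β(S_deep − S_surf) = 0.
T_surf′ = T_deep − (β/α)·ΔS = 16.2 − (7.8 × 10⁻⁴/1.9 × 10⁻⁴)·(-0.26) = 17.267 °C.
Cooling required: 19.4 − (17.267) = 2.133 °C.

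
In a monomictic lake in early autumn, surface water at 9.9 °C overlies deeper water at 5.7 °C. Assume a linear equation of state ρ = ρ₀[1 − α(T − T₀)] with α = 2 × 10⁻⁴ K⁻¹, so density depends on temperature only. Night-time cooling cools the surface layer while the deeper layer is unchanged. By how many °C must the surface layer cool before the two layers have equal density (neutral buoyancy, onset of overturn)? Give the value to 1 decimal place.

4.2 °C

With temperature the only control, equal density requires T_surf′ = T_deep.
T_surf′ = 5.7 °C.
Cooling required: 9.9 − 5.7 = 4.2 °C.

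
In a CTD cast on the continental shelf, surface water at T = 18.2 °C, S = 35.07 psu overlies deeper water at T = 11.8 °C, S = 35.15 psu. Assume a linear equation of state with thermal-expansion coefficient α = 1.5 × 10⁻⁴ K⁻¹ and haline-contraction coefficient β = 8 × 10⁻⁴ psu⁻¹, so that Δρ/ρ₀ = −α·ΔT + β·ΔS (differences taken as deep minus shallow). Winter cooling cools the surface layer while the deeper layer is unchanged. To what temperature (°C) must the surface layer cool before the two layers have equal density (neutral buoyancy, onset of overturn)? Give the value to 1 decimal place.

Neutral buoyancy requires Δρ = 0, i.e. −α(T_deep − T_surf′) + β(S_deep − S_surf) = 0.
T_surf′ = T_deep − (β/α)·ΔS = 11.8 − (8 × 10⁻⁴/1.5 × 10⁻⁴)·(+0.08) = 11.373 °C.
Cooling required: 18.2 − (11.373) = 6.827 °C.

11.4 °C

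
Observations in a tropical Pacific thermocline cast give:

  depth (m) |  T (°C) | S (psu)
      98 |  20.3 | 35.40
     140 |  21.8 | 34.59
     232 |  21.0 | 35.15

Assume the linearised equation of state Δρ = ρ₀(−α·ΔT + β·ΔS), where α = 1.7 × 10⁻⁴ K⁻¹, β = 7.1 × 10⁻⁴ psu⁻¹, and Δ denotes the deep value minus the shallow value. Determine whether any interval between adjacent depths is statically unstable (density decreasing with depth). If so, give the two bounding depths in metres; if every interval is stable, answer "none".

Evaluate Δρ/ρ₀ = −αΔT + βΔS across each adjacent pair:
  98–140 m: −αΔT+βΔS = −(1.7 × 10⁻⁴)(+1.5)+(7.1 × 10⁻⁴)(-0.81) = -8.3 × 10⁻⁴ → UNSTABLE
  140–232 m: −αΔT+βΔS = −(1.7 × 10⁻⁴)(-0.8)+(7.1 × 10⁻⁴)(+0.56) = 5.3 × 10⁻⁴ → stable
The 98–140 m interval has Δρ < 0: lighter water underlies denser water.

98–140 m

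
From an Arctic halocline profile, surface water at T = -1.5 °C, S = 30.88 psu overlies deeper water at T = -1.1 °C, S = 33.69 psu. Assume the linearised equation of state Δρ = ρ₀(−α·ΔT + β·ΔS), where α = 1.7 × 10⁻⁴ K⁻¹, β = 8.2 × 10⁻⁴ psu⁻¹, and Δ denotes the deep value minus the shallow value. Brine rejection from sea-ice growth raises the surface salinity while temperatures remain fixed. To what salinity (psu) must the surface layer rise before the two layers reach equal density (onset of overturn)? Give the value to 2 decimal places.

Neutral buoyancy requires −α(T_deep − T_surf) + β(S_deep − S_surf′) = 0.
S_surf′ = S_deep − (α/β)·ΔT = 33.69 − (1.7 × 10⁻⁴/8.2 × 10⁻⁴)·(+0.4) = 33.6071 psu.
Increase required: 33.6071 − 30.88 = 2.7271 psu.

33.61 psu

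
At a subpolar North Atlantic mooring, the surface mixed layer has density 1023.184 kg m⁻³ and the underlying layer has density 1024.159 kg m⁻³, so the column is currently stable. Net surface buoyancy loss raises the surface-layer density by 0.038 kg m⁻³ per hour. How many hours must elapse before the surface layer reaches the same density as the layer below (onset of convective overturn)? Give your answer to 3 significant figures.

25.7 hours

Density deficit of the surface layer: 1024.159 − 1023.184 = 0.975 kg m⁻³.
Required change = 0.975 / 0.038 = 25.7 hours.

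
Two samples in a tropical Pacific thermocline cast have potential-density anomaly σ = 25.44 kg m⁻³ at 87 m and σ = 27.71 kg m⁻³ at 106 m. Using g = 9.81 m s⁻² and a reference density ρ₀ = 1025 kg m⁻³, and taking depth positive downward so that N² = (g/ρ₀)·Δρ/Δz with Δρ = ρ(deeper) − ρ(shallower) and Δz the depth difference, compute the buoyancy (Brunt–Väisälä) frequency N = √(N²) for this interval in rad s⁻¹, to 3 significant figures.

0.0338 rad s⁻¹

Δρ = 1027.71 − 1025.44 = 2.27 kg m⁻³ over Δz = 106 − 87 = 19 m.
N² = (9.81/1025) × (2.27/19) = 1.1435 × 10⁻³ s⁻².
N = √(1.1435 × 10⁻³) = 0.033816 rad s⁻¹ ≈ 0.0338 rad s⁻¹.
N² > 0, so the interval is statically stable.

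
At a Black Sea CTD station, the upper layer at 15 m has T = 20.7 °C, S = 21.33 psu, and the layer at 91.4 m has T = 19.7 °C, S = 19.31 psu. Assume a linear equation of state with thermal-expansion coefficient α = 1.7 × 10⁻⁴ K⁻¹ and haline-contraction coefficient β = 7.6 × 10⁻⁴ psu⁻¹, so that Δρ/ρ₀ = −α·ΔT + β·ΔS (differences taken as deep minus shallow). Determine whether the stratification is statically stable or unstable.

ΔT = 19.7 − 20.7 = -1.0 K and ΔS = 19.31 − 21.33 = -2.02 psu (deep − shallow).
−αΔT = 1.70 × 10⁻⁴; βΔS = -1.5352 × 10⁻³; sum Δρ/ρ₀ = -1.3652 × 10⁻³.
Δρ/ρ₀ < 0, so Δρ < 0: deeper water is lighter → statically unstable; the column would overturn.

unstable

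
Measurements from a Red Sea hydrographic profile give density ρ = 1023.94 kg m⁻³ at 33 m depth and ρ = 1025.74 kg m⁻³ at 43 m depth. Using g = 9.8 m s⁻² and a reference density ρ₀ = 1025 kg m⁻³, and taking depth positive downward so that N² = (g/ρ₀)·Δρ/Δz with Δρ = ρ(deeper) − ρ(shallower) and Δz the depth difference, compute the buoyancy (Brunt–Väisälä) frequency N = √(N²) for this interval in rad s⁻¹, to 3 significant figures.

Δρ = 1025.74 − 1023.94 = 1.80 kg m⁻³ over Δz = 43 − 33 = 10 m.
N² = (9.8/1025) × (1.80/10) = 1.7210 × 10⁻³ s⁻².
N = √(1.7210 × 10⁻³) = 0.041485 rad s⁻¹ ≈ 0.0415 rad s⁻¹.

0.0415 rad s⁻¹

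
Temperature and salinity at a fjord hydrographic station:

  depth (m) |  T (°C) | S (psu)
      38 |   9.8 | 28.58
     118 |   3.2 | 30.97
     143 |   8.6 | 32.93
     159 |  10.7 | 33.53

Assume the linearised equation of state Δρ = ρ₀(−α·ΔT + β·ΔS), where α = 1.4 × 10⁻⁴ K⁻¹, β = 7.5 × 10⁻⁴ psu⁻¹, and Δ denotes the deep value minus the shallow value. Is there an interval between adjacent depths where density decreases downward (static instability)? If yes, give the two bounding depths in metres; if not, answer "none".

none

Evaluate Δρ/ρ₀ = −αΔT + βΔS across each adjacent pair:
  38–118 m: −αΔT+βΔS = −(1.4 × 10⁻⁴)(-6.6)+(7.5 × 10⁻⁴)(+2.39) = 2.7 × 10⁻³ → stable
  118–143 m: −αΔT+βΔS = −(1.4 × 10⁻⁴)(+5.4)+(7.5 × 10⁻⁴)(+1.96) = 7.1 × 10⁻⁴ → stable
  143–159 m: −αΔT+βΔS = −(1.4 × 10⁻⁴)(+2.1)+(7.5 × 10⁻⁴)(+0.60) = 1.6 × 10⁻⁴ → stable
Every interval has Δρ > 0: the column is stably stratified throughout.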